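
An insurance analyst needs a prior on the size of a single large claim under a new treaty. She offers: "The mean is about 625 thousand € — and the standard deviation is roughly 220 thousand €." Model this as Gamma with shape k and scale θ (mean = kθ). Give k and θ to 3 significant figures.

k ≈ 8.07, θ ≈ 77.4

For Gamma(k, scale θ): mean = kθ, variance = kθ², so CV = 1/√k.
CV = SD/mean = 220/625 = 0.352, hence k = 1/CV² = 8.07.
Then θ = mean/k = 625/8.07 = 77.4.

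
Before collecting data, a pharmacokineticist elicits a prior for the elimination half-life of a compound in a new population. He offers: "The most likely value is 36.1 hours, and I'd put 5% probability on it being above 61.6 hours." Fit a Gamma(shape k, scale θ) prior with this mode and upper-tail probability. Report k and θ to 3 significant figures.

k ≈ 10.8, θ ≈ 3.69

Gamma(k,θ) with k>1 has mode (k−1)θ, so θ = 36.1/(k−1).
Need P(X < 61.6) = 0.95 with θ tied to k this way. Start at k = 2, θ = 36.1: P(X<61.6) ≈ 0.509.
Too low — raise k to concentrate. Iterating converges to k ≈ 10.8.
Then θ = 36.1/(10.8−1) ≈ 3.69.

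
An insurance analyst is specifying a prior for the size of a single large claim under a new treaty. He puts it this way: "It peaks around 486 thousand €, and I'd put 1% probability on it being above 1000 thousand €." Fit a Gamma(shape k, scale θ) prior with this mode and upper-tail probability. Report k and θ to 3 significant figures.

Gamma(k,θ) with k>1 has mode (k−1)θ, so θ = 486/(k−1).
Need P(X < 1000) = 0.99 with θ tied to k this way. Start at k = 2, θ = 486: P(X<1000) ≈ 0.609.
Too low — raise k to concentrate. Iterating converges to k ≈ 10.4.
Then θ = 486/(10.4−1) ≈ 51.8.

k ≈ 10.4, θ ≈ 51.8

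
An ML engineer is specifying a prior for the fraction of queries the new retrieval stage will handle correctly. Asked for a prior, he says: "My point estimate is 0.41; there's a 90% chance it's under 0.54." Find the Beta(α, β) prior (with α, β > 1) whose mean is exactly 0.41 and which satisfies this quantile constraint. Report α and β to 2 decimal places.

With mean 0.41 fixed, write α = 0.41s, β = 0.59s where s = α+β.
Need P(θ < 0.54) = 0.9 under Beta(0.41s, 0.59s). Normal approximation: (q−m)/√(m(1−m)/s) ≈ z_{0.9} = 1.28, so s ≈ 0.41·0.59·(1.28)²/(0.54−0.41)² = 23.5.
At s = 23.5: P(θ<0.54) ≈ 0.899. Adjusting to match 0.9 gives s ≈ 23.76.
So α = 0.41·23.76 ≈ 9.74, β = 0.59·23.76 ≈ 14.02.

α ≈ 9.74, β ≈ 14.02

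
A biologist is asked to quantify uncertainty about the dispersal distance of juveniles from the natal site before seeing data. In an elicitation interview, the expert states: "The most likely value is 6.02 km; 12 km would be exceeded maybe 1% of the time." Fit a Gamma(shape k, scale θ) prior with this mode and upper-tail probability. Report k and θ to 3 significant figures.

Gamma(k,θ) with k>1 has mode (k−1)θ, so θ = 6.02/(k−1).
Need P(X < 12) = 0.99 with θ tied to k this way. Start at k = 2, θ = 6.02: P(X<12) ≈ 0.592.
Too low — raise k to concentrate. Iterating converges to k ≈ 11.3.
Then θ = 6.02/(11.3−1) ≈ 0.583.

k ≈ 11.3, θ ≈ 0.583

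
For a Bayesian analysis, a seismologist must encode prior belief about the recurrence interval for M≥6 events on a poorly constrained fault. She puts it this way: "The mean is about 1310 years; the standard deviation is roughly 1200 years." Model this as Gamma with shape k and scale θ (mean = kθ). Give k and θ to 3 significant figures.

For Gamma(k, scale θ): mean = kθ, variance = kθ², so CV = 1/√k.
CV = SD/mean = 1200/1310 = 0.916, hence k = 1/CV² = 1.19.
Then θ = mean/k = 1310/1.19 = 1100.

k ≈ 1.19, θ ≈ 1100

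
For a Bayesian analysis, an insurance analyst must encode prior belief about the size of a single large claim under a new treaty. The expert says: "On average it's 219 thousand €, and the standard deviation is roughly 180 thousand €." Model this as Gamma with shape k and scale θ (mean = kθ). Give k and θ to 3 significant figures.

For Gamma(k, scale θ): mean = kθ, variance = kθ², so CV = 1/√k.
CV = SD/mean = 180/219 = 0.8219, hence k = 1/CV² = 1.48.
Then θ = mean/k = 219/1.48 = 148.

k ≈ 1.48, θ ≈ 148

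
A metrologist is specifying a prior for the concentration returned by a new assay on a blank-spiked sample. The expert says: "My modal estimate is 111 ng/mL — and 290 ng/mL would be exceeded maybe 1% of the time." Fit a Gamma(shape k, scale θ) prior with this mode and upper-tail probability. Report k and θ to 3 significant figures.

k ≈ 6.04, θ ≈ 22

Gamma(k,θ) with k>1 has mode (k−1)θ, so θ = 111/(k−1).
Need P(X < 290) = 0.99 with θ tied to k this way. Start at k = 2, θ = 111: P(X<290) ≈ 0.735.
Too low — raise k to concentrate. Iterating converges to k ≈ 6.04.
Then θ = 111/(6.04−1) ≈ 22.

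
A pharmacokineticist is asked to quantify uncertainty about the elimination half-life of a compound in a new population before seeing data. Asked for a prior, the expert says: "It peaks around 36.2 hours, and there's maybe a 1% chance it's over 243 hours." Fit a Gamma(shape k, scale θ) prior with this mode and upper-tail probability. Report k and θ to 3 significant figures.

k ≈ 1.98, θ ≈ 36.8

Gamma(k,θ) with k>1 has mode (k−1)θ, so θ = 36.2/(k−1).
Need P(X < 243) = 0.99 with θ tied to k this way. Start at k = 2, θ = 36.2: P(X<243) ≈ 0.991.
Too high — lower k to spread out. Iterating converges to k ≈ 1.98.
Then θ = 36.2/(1.98−1) ≈ 36.8.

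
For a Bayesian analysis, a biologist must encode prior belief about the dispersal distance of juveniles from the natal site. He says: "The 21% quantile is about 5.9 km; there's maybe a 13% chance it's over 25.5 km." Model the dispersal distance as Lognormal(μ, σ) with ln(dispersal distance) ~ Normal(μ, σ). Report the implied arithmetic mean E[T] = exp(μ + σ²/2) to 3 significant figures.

E[T] ≈ 14.5 km

If T ~ Lognormal(μ,σ) then ln T ~ Normal(μ,σ), so the p-quantile of ln T is μ + z_p·σ.
ln(5.9) = 1.775 and ln(25.5) = 3.239; z_{0.21} = -0.8064, z_{0.87} = 1.126.
σ = (3.239 − 1.775)/(1.126 − (-0.8064)) = 0.757.
μ = 1.775 − (-0.8064)·0.757 = 2.386.
E[T] = exp(μ + σ²/2) = exp(2.386 + 0.2868) = 14.5 km.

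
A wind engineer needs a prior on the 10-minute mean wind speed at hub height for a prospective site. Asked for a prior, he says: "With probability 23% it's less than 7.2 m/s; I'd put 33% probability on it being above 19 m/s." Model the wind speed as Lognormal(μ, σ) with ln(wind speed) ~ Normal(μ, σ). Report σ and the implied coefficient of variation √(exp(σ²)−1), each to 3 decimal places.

If T ~ Lognormal(μ,σ) then ln T ~ Normal(μ,σ), so the p-quantile of ln T is μ + z_p·σ.
ln(7.2) = 1.974 and ln(19) = 2.944; z_{0.23} = -0.7388, z_{0.67} = 0.4399.
σ = (2.944 − 1.974)/(0.4399 − (-0.7388)) = 0.823.
μ = 1.974 − (-0.7388)·0.823 = 2.582.
CV = √(exp(σ²)−1) = √(exp(0.6777)−1) = 0.985.

σ ≈ 0.823, CV ≈ 0.985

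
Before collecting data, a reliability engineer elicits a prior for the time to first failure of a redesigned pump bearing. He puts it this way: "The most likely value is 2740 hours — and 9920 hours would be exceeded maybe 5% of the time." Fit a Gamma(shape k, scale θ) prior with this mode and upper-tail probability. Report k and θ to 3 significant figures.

Gamma(k,θ) with k>1 has mode (k−1)θ, so θ = 2740/(k−1).
Need P(X < 9920) = 0.95 with θ tied to k this way. Start at k = 2, θ = 2740: P(X<9920) ≈ 0.876.
Too low — raise k to concentrate. Iterating converges to k ≈ 2.55.
Then θ = 2740/(2.55−1) ≈ 1770.

k ≈ 2.55, θ ≈ 1770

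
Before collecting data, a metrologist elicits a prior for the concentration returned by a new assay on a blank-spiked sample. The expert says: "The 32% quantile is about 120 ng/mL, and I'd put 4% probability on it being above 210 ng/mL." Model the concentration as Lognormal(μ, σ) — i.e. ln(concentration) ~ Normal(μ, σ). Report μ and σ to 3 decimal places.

μ ≈ 4.905, σ ≈ 0.252

If T ~ Lognormal(μ,σ) then ln T ~ Normal(μ,σ), so the p-quantile of ln T is μ + z_p·σ.
ln(120) = 4.787 and ln(210) = 5.347; z_{0.32} = -0.4677, z_{0.96} = 1.751.
σ = (5.347 − 4.787)/(1.751 − (-0.4677)) = 0.252.
μ = 4.787 − (-0.4677)·0.252 = 4.905.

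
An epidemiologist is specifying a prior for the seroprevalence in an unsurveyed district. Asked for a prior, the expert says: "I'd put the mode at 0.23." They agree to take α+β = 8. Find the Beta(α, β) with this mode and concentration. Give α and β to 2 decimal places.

α = 2.38, β = 5.62

For α,β > 1 the Beta mode is (α−1)/(α+β−2). With α+β = 8, the mode is (α−1)/6.
Set (α−1)/6 = 0.23 → α = 1 + 0.23·6 = 2.38.
β = 8 − α = 5.62.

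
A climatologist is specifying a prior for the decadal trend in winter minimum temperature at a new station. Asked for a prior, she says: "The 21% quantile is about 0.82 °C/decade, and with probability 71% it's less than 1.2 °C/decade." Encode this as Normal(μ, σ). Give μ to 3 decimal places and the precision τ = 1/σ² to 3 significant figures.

μ = 1.045, τ = 12.8

For Normal(μ,σ), the p-quantile is μ + z_p·σ. Here z_{0.21} = -0.8064, z_{0.71} = 0.5534.
So 0.82 = μ − 0.8064σ and 1.2 = μ + 0.5534σ.
Subtracting: σ = (1.2 − 0.82)/(0.5534 − (-0.8064)) = 0.279.
Then μ = 0.82 − (-0.8064)·0.279 = 1.045.
Precision τ = 1/σ² = 1/0.2795² = 12.8.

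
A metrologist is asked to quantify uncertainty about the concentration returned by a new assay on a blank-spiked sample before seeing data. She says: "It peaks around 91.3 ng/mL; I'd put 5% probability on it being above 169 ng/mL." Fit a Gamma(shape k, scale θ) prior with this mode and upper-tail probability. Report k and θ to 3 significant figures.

Gamma(k,θ) with k>1 has mode (k−1)θ, so θ = 91.3/(k−1).
Need P(X < 169) = 0.95 with θ tied to k this way. Start at k = 2, θ = 91.3: P(X<169) ≈ 0.552.
Too low — raise k to concentrate. Iterating converges to k ≈ 8.34.
Then θ = 91.3/(8.34−1) ≈ 12.4.

k ≈ 8.34, θ ≈ 12.4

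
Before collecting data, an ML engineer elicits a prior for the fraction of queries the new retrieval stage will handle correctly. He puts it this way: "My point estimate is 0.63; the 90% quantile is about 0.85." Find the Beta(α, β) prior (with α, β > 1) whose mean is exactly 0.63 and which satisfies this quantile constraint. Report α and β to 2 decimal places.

With mean 0.63 fixed, write α = 0.63s, β = 0.37s where s = α+β.
Need P(θ < 0.85) = 0.9 under Beta(0.63s, 0.37s). Normal approximation: (q−m)/√(m(1−m)/s) ≈ z_{0.9} = 1.28, so s ≈ 0.63·0.37·(1.28)²/(0.85−0.63)² = 7.9.
At s = 7.9: P(θ<0.85) ≈ 0.920. Adjusting to match 0.9 gives s ≈ 6.75.
So α = 0.63·6.75 ≈ 4.25, β = 0.37·6.75 ≈ 2.50.

α ≈ 4.25, β ≈ 2.50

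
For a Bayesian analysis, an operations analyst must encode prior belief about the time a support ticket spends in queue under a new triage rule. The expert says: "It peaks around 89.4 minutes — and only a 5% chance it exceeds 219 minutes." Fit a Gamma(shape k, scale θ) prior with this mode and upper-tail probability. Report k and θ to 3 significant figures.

Gamma(k,θ) with k>1 has mode (k−1)θ, so θ = 89.4/(k−1).
Need P(X < 219) = 0.95 with θ tied to k this way. Start at k = 2, θ = 89.4: P(X<219) ≈ 0.702.
Too low — raise k to concentrate. Iterating converges to k ≈ 4.39.
Then θ = 89.4/(4.39−1) ≈ 26.4.

k ≈ 4.39, θ ≈ 26.4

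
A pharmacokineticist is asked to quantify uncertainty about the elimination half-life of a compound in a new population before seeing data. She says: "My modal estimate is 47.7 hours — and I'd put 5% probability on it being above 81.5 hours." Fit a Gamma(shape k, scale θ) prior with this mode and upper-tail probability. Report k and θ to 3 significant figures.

Gamma(k,θ) with k>1 has mode (k−1)θ, so θ = 47.7/(k−1).
Need P(X < 81.5) = 0.95 with θ tied to k this way. Start at k = 2, θ = 47.7: P(X<81.5) ≈ 0.509.
Too low — raise k to concentrate. Iterating converges to k ≈ 10.7.
Then θ = 47.7/(10.7−1) ≈ 4.9.

k ≈ 10.7, θ ≈ 4.9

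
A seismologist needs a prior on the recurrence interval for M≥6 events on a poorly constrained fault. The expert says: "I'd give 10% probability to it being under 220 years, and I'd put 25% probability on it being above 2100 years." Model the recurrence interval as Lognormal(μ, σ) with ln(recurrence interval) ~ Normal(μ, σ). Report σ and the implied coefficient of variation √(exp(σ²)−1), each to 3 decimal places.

σ ≈ 1.153, CV ≈ 1.668

If T ~ Lognormal(μ,σ) then ln T ~ Normal(μ,σ), so the p-quantile of ln T is μ + z_p·σ.
ln(220) = 5.394 and ln(2100) = 7.65; z_{0.1} = -1.282, z_{0.75} = 0.6745.
σ = (7.65 − 5.394)/(0.6745 − (-1.282)) = 1.153.
μ = 5.394 − (-1.282)·1.153 = 6.872.
CV = √(exp(σ²)−1) = √(exp(1.3303)−1) = 1.668.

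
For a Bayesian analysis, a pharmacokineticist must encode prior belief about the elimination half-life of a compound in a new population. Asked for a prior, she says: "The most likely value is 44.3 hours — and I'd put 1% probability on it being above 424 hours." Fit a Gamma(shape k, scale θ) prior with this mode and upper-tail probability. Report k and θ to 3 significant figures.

Gamma(k,θ) with k>1 has mode (k−1)θ, so θ = 44.3/(k−1).
Need P(X < 424) = 0.99 with θ tied to k this way. Start at k = 2, θ = 44.3: P(X<424) ≈ 0.999.
Too high — lower k to spread out. Iterating converges to k ≈ 1.62.
Then θ = 44.3/(1.62−1) ≈ 71.8.

k ≈ 1.62, θ ≈ 71.8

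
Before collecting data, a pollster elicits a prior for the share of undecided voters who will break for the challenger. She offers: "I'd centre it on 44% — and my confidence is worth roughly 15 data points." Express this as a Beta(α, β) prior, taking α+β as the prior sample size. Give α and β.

α = 6.6, β = 8.4

Under the effective-sample-size interpretation, Beta(α, β) has prior mean α/(α+β) and prior sample size α+β.
So α+β = 15 and α/(α+β) = 0.44, giving α = 0.44·15 = 6.6 and β = 15 − 6.6 = 8.4.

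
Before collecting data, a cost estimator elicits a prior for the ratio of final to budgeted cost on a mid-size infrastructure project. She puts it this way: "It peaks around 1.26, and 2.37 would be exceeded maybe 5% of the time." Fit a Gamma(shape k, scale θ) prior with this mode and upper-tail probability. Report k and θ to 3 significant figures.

Gamma(k,θ) with k>1 has mode (k−1)θ, so θ = 1.26/(k−1).
Need P(X < 2.37) = 0.95 with θ tied to k this way. Start at k = 2, θ = 1.26: P(X<2.37) ≈ 0.561.
Too low — raise k to concentrate. Iterating converges to k ≈ 7.97.
Then θ = 1.26/(7.97−1) ≈ 0.181.

k ≈ 7.97, θ ≈ 0.181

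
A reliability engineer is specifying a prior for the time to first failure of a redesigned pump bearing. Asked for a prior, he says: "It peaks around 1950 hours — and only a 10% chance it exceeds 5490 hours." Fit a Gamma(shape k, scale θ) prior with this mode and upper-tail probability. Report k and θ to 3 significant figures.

Gamma(k,θ) with k>1 has mode (k−1)θ, so θ = 1950/(k−1).
Need P(X < 5490) = 0.9 with θ tied to k this way. Start at k = 2, θ = 1950: P(X<5490) ≈ 0.772.
Too low — raise k to concentrate. Iterating converges to k ≈ 2.78.
Then θ = 1950/(2.78−1) ≈ 1090.

k ≈ 2.78, θ ≈ 1090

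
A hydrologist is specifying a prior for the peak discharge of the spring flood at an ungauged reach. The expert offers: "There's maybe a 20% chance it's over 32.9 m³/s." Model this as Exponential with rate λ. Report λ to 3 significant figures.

λ ≈ 0.0489

P(T > 32.9) = e^(−λ·32.9) = 0.2, so λ = −ln(0.2)/32.9 = 0.0489.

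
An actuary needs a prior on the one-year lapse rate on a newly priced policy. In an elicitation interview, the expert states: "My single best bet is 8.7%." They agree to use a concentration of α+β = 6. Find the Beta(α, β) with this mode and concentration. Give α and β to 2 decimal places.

α = 1.35, β = 4.65

For α,β > 1 the Beta mode is (α−1)/(α+β−2). With α+β = 6, the mode is (α−1)/4.
Set (α−1)/4 = 0.087 → α = 1 + 0.087·4 = 1.35.
β = 6 − α = 4.65.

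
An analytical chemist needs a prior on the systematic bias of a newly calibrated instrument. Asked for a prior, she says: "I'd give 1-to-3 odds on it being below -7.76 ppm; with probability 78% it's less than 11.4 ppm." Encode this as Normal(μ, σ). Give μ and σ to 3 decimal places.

For Normal(μ,σ), the p-quantile is μ + z_p·σ. Here z_{0.25} = -0.6745, z_{0.78} = 0.7722.
So -7.76 = μ − 0.6745σ and 11.4 = μ + 0.7722σ.
Subtracting: σ = (11.4 − -7.76)/(0.7722 − (-0.6745)) = 13.244.
Then μ = -7.76 − (-0.6745)·13.244 = 1.173.

μ = 1.173, σ = 13.244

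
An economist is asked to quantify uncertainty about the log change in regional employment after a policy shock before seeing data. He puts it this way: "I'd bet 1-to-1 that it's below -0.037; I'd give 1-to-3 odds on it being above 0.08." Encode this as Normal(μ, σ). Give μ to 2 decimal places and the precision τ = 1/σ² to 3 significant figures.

The p-quantile of Normal(μ,σ) is μ + z_p·σ, with z_{0.5} = 0 and z_{0.75} = 0.6745.
Eliminate σ: μ = (z₂·x₁ − z₁·x₂)/(z₂ − z₁) = (0.6745·-0.037 − (0)·0.08)/0.6745 = -0.04.
Then σ = (x₂ − x₁)/(z₂ − z₁) = (0.08 − -0.037)/0.6745 = 0.17.
Precision τ = 1/σ² = 1/0.1735² = 33.2.

μ = -0.04, τ = 33.2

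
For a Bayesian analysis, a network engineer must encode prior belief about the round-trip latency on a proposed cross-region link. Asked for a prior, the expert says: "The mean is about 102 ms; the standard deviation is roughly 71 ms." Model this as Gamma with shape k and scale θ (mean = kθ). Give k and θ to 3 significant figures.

k ≈ 2.06, θ ≈ 49.4

For Gamma(k, scale θ): mean = kθ, variance = kθ², so CV = 1/√k.
CV = SD/mean = 71/102 = 0.6961, hence k = 1/CV² = 2.06.
Then θ = mean/k = 102/2.06 = 49.4.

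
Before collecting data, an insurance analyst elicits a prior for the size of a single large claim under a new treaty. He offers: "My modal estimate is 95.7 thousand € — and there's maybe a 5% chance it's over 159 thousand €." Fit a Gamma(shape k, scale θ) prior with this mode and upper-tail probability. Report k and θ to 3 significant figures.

Gamma(k,θ) with k>1 has mode (k−1)θ, so θ = 95.7/(k−1).
Need P(X < 159) = 0.95 with θ tied to k this way. Start at k = 2, θ = 95.7: P(X<159) ≈ 0.495.
Too low — raise k to concentrate. Iterating converges to k ≈ 11.8.
Then θ = 95.7/(11.8−1) ≈ 8.83.

k ≈ 11.8, θ ≈ 8.83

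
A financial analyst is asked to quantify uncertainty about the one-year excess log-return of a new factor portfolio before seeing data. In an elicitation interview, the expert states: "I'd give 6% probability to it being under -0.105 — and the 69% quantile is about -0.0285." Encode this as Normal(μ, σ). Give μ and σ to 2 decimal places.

For Normal(μ,σ), the p-quantile is μ + z_p·σ. Here z_{0.06} = -1.555, z_{0.69} = 0.4959.
So -0.105 = μ − 1.555σ and -0.0285 = μ + 0.4959σ.
Subtracting: σ = (-0.0285 − -0.105)/(0.4959 − (-1.555)) = 0.04.
Then μ = -0.105 − (-1.555)·0.04 = -0.05.

μ = -0.05, σ = 0.04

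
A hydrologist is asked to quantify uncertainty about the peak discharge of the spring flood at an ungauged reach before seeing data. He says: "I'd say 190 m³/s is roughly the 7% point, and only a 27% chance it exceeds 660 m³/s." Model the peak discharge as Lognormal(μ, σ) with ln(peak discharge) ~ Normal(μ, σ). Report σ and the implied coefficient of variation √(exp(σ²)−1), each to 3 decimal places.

σ ≈ 0.596, CV ≈ 0.653

If T ~ Lognormal(μ,σ) then ln T ~ Normal(μ,σ), so the p-quantile of ln T is μ + z_p·σ.
ln(190) = 5.247 and ln(660) = 6.492; z_{0.07} = -1.476, z_{0.73} = 0.6128.
σ = (6.492 − 5.247)/(0.6128 − (-1.476)) = 0.596.
μ = 5.247 − (-1.476)·0.596 = 6.127.
CV = √(exp(σ²)−1) = √(exp(0.3554)−1) = 0.653.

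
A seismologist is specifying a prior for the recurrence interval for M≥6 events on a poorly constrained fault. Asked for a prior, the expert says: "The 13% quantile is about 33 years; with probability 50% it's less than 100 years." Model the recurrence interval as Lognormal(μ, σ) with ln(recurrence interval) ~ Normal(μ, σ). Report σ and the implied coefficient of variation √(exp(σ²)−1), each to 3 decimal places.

If T ~ Lognormal(μ,σ) then ln T ~ Normal(μ,σ), so the p-quantile of ln T is μ + z_p·σ.
ln(33) = 3.497 and ln(100) = 4.605; z_{0.13} = -1.126, z_{0.5} = 0.
σ = (4.605 − 3.497)/(0 − (-1.126)) = 0.984.
μ = 3.497 − (-1.126)·0.984 = 4.605.
CV = √(exp(σ²)−1) = √(exp(0.9688)−1) = 1.279.

σ ≈ 0.984, CV ≈ 1.279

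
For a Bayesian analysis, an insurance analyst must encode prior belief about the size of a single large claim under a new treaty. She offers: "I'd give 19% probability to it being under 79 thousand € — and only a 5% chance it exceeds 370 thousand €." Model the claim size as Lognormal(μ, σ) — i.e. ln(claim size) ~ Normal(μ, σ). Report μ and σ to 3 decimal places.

If T ~ Lognormal(μ,σ) then ln T ~ Normal(μ,σ), so the p-quantile of ln T is μ + z_p·σ.
ln(79) = 4.369 and ln(370) = 5.914; z_{0.19} = -0.8779, z_{0.95} = 1.645.
σ = (5.914 − 4.369)/(1.645 − (-0.8779)) = 0.612.
μ = 4.369 − (-0.8779)·0.612 = 4.907.

μ ≈ 4.907, σ ≈ 0.612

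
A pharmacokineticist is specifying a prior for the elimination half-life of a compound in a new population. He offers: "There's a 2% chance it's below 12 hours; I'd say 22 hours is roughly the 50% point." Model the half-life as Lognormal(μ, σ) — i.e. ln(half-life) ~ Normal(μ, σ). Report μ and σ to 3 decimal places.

μ ≈ 3.091, σ ≈ 0.295

If T ~ Lognormal(μ,σ) then ln T ~ Normal(μ,σ), so the p-quantile of ln T is μ + z_p·σ.
ln(12) = 2.485 and ln(22) = 3.091; z_{0.02} = -2.054, z_{0.5} = 0.
σ = (3.091 − 2.485)/(0 − (-2.054)) = 0.295.
μ = 2.485 − (-2.054)·0.295 = 3.091.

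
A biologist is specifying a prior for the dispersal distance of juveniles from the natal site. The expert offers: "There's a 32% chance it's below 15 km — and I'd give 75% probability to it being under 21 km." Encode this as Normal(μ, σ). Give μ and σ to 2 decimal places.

The p-quantile of Normal(μ,σ) is μ + z_p·σ, with z_{0.32} = -0.4677 and z_{0.75} = 0.6745.
Eliminate σ: μ = (z₂·x₁ − z₁·x₂)/(z₂ − z₁) = (0.6745·15 − (-0.4677)·21)/1.142 = 17.46.
Then σ = (x₂ − x₁)/(z₂ − z₁) = (21 − 15)/1.142 = 5.25.

μ = 17.46, σ = 5.25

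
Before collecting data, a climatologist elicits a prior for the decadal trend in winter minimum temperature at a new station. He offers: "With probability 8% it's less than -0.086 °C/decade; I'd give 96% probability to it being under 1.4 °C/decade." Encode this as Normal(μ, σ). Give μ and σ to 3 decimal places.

μ = 0.576, σ = 0.471

For Normal(μ,σ), the p-quantile is μ + z_p·σ. Here z_{0.08} = -1.405, z_{0.96} = 1.751.
So -0.086 = μ − 1.405σ and 1.4 = μ + 1.751σ.
Subtracting: σ = (1.4 − -0.086)/(1.751 − (-1.405)) = 0.471.
Then μ = -0.086 − (-1.405)·0.471 = 0.576.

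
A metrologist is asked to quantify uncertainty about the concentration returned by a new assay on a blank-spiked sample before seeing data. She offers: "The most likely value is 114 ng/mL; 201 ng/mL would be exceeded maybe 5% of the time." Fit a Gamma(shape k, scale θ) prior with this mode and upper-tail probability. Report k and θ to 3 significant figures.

Gamma(k,θ) with k>1 has mode (k−1)θ, so θ = 114/(k−1).
Need P(X < 201) = 0.95 with θ tied to k this way. Start at k = 2, θ = 114: P(X<201) ≈ 0.526.
Too low — raise k to concentrate. Iterating converges to k ≈ 9.67.
Then θ = 114/(9.67−1) ≈ 13.1.

k ≈ 9.67, θ ≈ 13.1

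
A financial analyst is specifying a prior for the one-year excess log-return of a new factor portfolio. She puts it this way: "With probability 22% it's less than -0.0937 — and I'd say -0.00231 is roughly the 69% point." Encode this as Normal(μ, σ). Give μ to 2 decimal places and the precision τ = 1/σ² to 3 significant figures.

For Normal(μ,σ), the p-quantile is μ + z_p·σ. Here z_{0.22} = -0.7722, z_{0.69} = 0.4959.
So -0.0937 = μ − 0.7722σ and -0.00231 = μ + 0.4959σ.
Subtracting: σ = (-0.00231 − -0.0937)/(0.4959 − (-0.7722)) = 0.07.
Then μ = -0.0937 − (-0.7722)·0.07 = -0.04.
Precision τ = 1/σ² = 1/0.07207² = 193.

μ = -0.04, τ = 193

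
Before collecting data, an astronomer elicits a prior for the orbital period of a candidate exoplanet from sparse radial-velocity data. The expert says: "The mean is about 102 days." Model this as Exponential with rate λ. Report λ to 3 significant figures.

Exponential mean = 1/λ, so λ = 1/102.0 = 0.0098.

λ ≈ 0.0098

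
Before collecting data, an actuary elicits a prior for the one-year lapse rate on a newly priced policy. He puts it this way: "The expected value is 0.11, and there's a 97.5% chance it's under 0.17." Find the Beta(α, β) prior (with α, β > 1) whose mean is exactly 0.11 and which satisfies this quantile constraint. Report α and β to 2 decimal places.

With mean 0.11 fixed, write α = 0.11s, β = 0.89s where s = α+β.
Need P(θ < 0.17) = 0.975 under Beta(0.11s, 0.89s). Normal approximation: (q−m)/√(m(1−m)/s) ≈ z_{0.975} = 1.96, so s ≈ 0.11·0.89·(1.96)²/(0.17−0.11)² = 104.5.
At s = 104.5: P(θ<0.17) ≈ 0.964. Adjusting to match 0.975 gives s ≈ 125.76.
So α = 0.11·125.76 ≈ 13.83, β = 0.89·125.76 ≈ 111.93.

α ≈ 13.83, β ≈ 111.93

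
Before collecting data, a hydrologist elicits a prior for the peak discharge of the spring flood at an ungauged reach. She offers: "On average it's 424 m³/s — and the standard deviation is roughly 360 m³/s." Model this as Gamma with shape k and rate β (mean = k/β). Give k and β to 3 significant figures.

For Gamma(k, rate β): mean = k/β, variance = k/β², so CV = 1/√k.
CV = SD/mean = 360/424 = 0.8491, hence k = 1/CV² = 1.39.
Then β = k/mean = 1.39/424 = 0.00327.

k ≈ 1.39, β ≈ 0.00327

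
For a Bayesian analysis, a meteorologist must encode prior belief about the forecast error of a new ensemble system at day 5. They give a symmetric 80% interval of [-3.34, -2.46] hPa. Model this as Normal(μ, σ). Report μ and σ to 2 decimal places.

A symmetric 80% interval runs μ ± z·σ with z = 1.282.
Half-width = 0.44, so σ = 0.44/1.282 = 0.34.
μ is the interval midpoint, -2.90.

μ = -2.90, σ = 0.34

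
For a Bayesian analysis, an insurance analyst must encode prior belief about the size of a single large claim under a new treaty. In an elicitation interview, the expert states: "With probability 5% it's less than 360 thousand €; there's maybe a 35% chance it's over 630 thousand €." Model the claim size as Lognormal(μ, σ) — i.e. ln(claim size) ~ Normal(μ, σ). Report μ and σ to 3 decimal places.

If T ~ Lognormal(μ,σ) then ln T ~ Normal(μ,σ), so the p-quantile of ln T is μ + z_p·σ.
ln(360) = 5.886 and ln(630) = 6.446; z_{0.05} = -1.645, z_{0.65} = 0.3853.
σ = (6.446 − 5.886)/(0.3853 − (-1.645)) = 0.276.
μ = 5.886 − (-1.645)·0.276 = 6.340.

μ ≈ 6.340, σ ≈ 0.276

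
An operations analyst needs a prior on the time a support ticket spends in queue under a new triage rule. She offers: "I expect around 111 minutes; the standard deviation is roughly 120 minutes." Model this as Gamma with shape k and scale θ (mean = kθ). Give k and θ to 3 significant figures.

k ≈ 0.856, θ ≈ 130

For Gamma(k, scale θ): mean = kθ, variance = kθ², so CV = 1/√k.
CV = SD/mean = 120/111 = 1.081, hence k = 1/CV² = 0.856.
Then θ = mean/k = 111/0.856 = 130.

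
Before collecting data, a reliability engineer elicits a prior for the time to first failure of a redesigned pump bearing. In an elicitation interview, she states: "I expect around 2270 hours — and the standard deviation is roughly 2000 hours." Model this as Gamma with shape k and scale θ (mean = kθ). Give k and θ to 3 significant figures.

k ≈ 1.29, θ ≈ 1760

For Gamma(k, scale θ): mean = kθ, variance = kθ², so CV = 1/√k.
CV = SD/mean = 2000/2270 = 0.8811, hence k = 1/CV² = 1.29.
Then θ = mean/k = 2270/1.29 = 1760.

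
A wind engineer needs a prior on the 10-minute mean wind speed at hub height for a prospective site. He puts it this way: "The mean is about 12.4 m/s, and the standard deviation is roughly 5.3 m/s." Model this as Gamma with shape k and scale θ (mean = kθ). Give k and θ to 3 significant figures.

For Gamma(k, scale θ): mean = kθ, variance = kθ², so CV = 1/√k.
CV = SD/mean = 5.3/12.4 = 0.4274, hence k = 1/CV² = 5.47.
Then θ = mean/k = 12.4/5.47 = 2.27.

k ≈ 5.47, θ ≈ 2.27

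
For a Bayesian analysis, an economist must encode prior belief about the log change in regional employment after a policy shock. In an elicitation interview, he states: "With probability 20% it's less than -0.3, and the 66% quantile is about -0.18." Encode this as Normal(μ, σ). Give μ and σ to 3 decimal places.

The p-quantile of Normal(μ,σ) is μ + z_p·σ, with z_{0.2} = -0.8416 and z_{0.66} = 0.4125.
Eliminate σ: μ = (z₂·x₁ − z₁·x₂)/(z₂ − z₁) = (0.4125·-0.3 − (-0.8416)·-0.18)/1.254 = -0.219.
Then σ = (x₂ − x₁)/(z₂ − z₁) = (-0.18 − -0.3)/1.254 = 0.096.

μ = -0.219, σ = 0.096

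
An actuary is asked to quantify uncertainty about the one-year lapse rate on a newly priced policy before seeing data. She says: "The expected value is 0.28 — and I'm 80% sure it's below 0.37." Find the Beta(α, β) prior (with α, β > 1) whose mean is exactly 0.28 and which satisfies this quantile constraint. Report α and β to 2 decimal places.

With mean 0.28 fixed, write α = 0.28s, β = 0.72s where s = α+β.
Need P(θ < 0.37) = 0.8 under Beta(0.28s, 0.72s). Normal approximation: (q−m)/√(m(1−m)/s) ≈ z_{0.8} = 0.842, so s ≈ 0.28·0.72·(0.842)²/(0.37−0.28)² = 17.6.
At s = 17.6: P(θ<0.37) ≈ 0.806. Adjusting to match 0.8 gives s ≈ 16.52.
So α = 0.28·16.52 ≈ 4.63, β = 0.72·16.52 ≈ 11.89.

α ≈ 4.63, β ≈ 11.89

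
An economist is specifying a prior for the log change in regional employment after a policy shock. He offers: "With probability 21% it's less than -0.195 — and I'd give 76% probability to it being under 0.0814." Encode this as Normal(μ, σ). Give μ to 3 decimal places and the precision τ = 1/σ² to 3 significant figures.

For Normal(μ,σ), the p-quantile is μ + z_p·σ. Here z_{0.21} = -0.8064, z_{0.76} = 0.7063.
So -0.195 = μ − 0.8064σ and 0.0814 = μ + 0.7063σ.
Subtracting: σ = (0.0814 − -0.195)/(0.7063 − (-0.8064)) = 0.183.
Then μ = -0.195 − (-0.8064)·0.183 = -0.048.
Precision τ = 1/σ² = 1/0.1827² = 30.

μ = -0.048, τ = 30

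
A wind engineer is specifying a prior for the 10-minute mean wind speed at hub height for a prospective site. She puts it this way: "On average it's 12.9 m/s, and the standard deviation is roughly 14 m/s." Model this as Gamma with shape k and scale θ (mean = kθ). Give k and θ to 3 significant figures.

For Gamma(k, scale θ): mean = kθ, variance = kθ², so CV = 1/√k.
CV = SD/mean = 14/12.9 = 1.085, hence k = 1/CV² = 0.849.
Then θ = mean/k = 12.9/0.849 = 15.2.

k ≈ 0.849, θ ≈ 15.2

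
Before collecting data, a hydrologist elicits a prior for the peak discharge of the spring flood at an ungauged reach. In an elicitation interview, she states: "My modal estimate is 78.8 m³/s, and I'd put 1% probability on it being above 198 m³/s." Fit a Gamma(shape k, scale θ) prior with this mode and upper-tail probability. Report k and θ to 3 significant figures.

Gamma(k,θ) with k>1 has mode (k−1)θ, so θ = 78.8/(k−1).
Need P(X < 198) = 0.99 with θ tied to k this way. Start at k = 2, θ = 78.8: P(X<198) ≈ 0.715.
Too low — raise k to concentrate. Iterating converges to k ≈ 6.52.
Then θ = 78.8/(6.52−1) ≈ 14.3.

k ≈ 6.52, θ ≈ 14.3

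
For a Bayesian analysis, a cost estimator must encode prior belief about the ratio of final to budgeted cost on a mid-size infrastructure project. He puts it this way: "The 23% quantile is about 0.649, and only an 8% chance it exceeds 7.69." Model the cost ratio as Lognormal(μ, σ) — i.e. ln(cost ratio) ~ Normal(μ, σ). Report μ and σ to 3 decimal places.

If T ~ Lognormal(μ,σ) then ln T ~ Normal(μ,σ), so the p-quantile of ln T is μ + z_p·σ.
ln(0.649) = -0.4323 and ln(7.69) = 2.04; z_{0.23} = -0.7388, z_{0.92} = 1.405.
σ = (2.04 − -0.4323)/(1.405 − (-0.7388)) = 1.153.
μ = -0.4323 − (-0.7388)·1.153 = 0.420.

μ ≈ 0.420, σ ≈ 1.153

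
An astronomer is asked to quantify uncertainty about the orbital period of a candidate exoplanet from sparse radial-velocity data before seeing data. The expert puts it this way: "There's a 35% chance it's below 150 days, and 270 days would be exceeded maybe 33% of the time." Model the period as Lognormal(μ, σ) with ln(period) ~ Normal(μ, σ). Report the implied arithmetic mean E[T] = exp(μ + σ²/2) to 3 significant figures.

E[T] ≈ 254 days

If T ~ Lognormal(μ,σ) then ln T ~ Normal(μ,σ), so the p-quantile of ln T is μ + z_p·σ.
ln(150) = 5.011 and ln(270) = 5.598; z_{0.35} = -0.3853, z_{0.67} = 0.4399.
σ = (5.598 − 5.011)/(0.4399 − (-0.3853)) = 0.712.
μ = 5.011 − (-0.3853)·0.712 = 5.285.
E[T] = exp(μ + σ²/2) = exp(5.285 + 0.2537) = 254 days.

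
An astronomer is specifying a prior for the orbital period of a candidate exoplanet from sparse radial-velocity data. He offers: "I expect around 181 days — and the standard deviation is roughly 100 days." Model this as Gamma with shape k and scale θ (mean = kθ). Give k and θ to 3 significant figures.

k ≈ 3.28, θ ≈ 55.2

For Gamma(k, scale θ): mean = kθ, variance = kθ², so CV = 1/√k.
CV = SD/mean = 100/181 = 0.5525, hence k = 1/CV² = 3.28.
Then θ = mean/k = 181/3.28 = 55.2.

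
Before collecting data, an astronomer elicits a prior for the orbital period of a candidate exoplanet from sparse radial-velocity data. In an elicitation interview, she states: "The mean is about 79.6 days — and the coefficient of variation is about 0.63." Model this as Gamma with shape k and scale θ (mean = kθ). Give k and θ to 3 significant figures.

k ≈ 2.52, θ ≈ 31.6

For Gamma(k, scale θ): mean = kθ, variance = kθ², so CV = 1/√k.
CV = 0.63, hence k = 1/CV² = 2.52.
Then θ = mean/k = 79.6/2.52 = 31.6.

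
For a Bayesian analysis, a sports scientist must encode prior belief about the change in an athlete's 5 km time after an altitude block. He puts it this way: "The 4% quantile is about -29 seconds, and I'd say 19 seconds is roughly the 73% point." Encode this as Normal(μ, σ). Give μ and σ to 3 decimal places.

The p-quantile of Normal(μ,σ) is μ + z_p·σ, with z_{0.04} = -1.751 and z_{0.73} = 0.6128.
Eliminate σ: μ = (z₂·x₁ − z₁·x₂)/(z₂ − z₁) = (0.6128·-29 − (-1.751)·19)/2.363 = 6.554.
Then σ = (x₂ − x₁)/(z₂ − z₁) = (19 − -29)/2.363 = 20.309.

μ = 6.554, σ = 20.309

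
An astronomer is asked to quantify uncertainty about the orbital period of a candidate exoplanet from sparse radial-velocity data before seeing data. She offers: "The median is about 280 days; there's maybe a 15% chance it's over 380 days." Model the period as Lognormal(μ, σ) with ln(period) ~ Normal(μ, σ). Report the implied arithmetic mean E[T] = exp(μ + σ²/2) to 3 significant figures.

If T ~ Lognormal(μ,σ) then ln T ~ Normal(μ,σ), so the p-quantile of ln T is μ + z_p·σ.
ln(280) = 5.635 and ln(380) = 5.94; z_{0.5} = 0, z_{0.85} = 1.036.
σ = (5.94 − 5.635)/(1.036 − (0)) = 0.295.
μ = 5.635 − (0)·0.295 = 5.635.
E[T] = exp(μ + σ²/2) = exp(5.635 + 0.0434) = 292 days.

E[T] ≈ 292 days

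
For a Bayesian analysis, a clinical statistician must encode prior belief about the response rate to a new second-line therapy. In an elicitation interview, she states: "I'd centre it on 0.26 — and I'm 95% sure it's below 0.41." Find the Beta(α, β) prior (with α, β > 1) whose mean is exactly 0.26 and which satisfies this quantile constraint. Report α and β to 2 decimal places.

With mean 0.26 fixed, write α = 0.26s, β = 0.74s where s = α+β.
Need P(θ < 0.41) = 0.95 under Beta(0.26s, 0.74s). Normal approximation: (q−m)/√(m(1−m)/s) ≈ z_{0.95} = 1.64, so s ≈ 0.26·0.74·(1.64)²/(0.41−0.26)² = 23.1.
At s = 23.1: P(θ<0.41) ≈ 0.941. Adjusting to match 0.95 gives s ≈ 25.69.
So α = 0.26·25.69 ≈ 6.68, β = 0.74·25.69 ≈ 19.01.

α ≈ 6.68, β ≈ 19.01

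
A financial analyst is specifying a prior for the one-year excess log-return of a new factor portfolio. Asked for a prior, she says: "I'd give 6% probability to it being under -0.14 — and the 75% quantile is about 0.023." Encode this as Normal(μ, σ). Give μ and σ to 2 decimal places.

μ = -0.03, σ = 0.07

The p-quantile of Normal(μ,σ) is μ + z_p·σ, with z_{0.06} = -1.555 and z_{0.75} = 0.6745.
Eliminate σ: μ = (z₂·x₁ − z₁·x₂)/(z₂ − z₁) = (0.6745·-0.14 − (-1.555)·0.023)/2.229 = -0.03.
Then σ = (x₂ − x₁)/(z₂ − z₁) = (0.023 − -0.14)/2.229 = 0.07.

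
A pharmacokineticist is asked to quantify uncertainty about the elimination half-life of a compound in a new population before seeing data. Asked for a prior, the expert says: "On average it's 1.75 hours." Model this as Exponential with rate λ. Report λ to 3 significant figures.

λ ≈ 0.571

Exponential mean = 1/λ, so λ = 1/1.75 = 0.571.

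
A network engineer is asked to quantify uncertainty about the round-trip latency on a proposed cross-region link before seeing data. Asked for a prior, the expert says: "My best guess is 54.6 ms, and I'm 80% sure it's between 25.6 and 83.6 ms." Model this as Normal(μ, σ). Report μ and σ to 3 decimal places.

A symmetric 80% interval runs μ ± z·σ with z = 1.282.
Half-width = 29, so σ = 29/1.282 = 22.629.
μ is the stated best guess, 54.600.

μ = 54.600, σ = 22.629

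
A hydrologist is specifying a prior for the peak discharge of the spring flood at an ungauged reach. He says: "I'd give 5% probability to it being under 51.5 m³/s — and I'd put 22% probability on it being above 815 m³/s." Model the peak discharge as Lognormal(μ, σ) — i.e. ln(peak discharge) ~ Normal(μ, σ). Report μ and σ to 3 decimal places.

If T ~ Lognormal(μ,σ) then ln T ~ Normal(μ,σ), so the p-quantile of ln T is μ + z_p·σ.
ln(51.5) = 3.942 and ln(815) = 6.703; z_{0.05} = -1.645, z_{0.78} = 0.7722.
σ = (6.703 − 3.942)/(0.7722 − (-1.645)) = 1.143.
μ = 3.942 − (-1.645)·1.143 = 5.821.

μ ≈ 5.821, σ ≈ 1.143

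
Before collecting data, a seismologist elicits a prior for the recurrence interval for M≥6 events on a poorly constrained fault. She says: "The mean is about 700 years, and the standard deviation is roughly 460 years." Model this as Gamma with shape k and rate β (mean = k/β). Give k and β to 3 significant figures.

k ≈ 2.32, β ≈ 0.00331

For Gamma(k, rate β): mean = k/β, variance = k/β², so CV = 1/√k.
CV = SD/mean = 460/700 = 0.6571, hence k = 1/CV² = 2.32.
Then β = k/mean = 2.32/700 = 0.00331.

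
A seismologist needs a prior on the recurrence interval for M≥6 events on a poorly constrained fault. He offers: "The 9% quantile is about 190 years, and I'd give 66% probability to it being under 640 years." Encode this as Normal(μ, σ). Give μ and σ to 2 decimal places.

The p-quantile of Normal(μ,σ) is μ + z_p·σ, with z_{0.09} = -1.341 and z_{0.66} = 0.4125.
Eliminate σ: μ = (z₂·x₁ − z₁·x₂)/(z₂ − z₁) = (0.4125·190 − (-1.341)·640)/1.753 = 534.13.
Then σ = (x₂ − x₁)/(z₂ − z₁) = (640 − 190)/1.753 = 256.67.

μ = 534.13, σ = 256.67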